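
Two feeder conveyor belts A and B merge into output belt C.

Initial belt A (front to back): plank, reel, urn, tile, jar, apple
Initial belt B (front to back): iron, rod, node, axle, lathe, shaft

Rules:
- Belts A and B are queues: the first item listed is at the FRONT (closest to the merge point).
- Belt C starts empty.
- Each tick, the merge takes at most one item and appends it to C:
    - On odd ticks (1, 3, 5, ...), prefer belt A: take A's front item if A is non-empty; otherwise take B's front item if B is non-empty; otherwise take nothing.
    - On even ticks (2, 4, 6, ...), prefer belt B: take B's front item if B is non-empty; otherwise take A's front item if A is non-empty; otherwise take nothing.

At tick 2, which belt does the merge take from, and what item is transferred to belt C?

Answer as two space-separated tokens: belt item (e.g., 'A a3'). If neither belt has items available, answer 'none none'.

Tick 1: prefer A, take plank from A; A=[reel,urn,tile,jar,apple] B=[iron,rod,node,axle,lathe,shaft] C=[plank]
Tick 2: prefer B, take iron from B; A=[reel,urn,tile,jar,apple] B=[rod,node,axle,lathe,shaft] C=[plank,iron]

Answer: B iron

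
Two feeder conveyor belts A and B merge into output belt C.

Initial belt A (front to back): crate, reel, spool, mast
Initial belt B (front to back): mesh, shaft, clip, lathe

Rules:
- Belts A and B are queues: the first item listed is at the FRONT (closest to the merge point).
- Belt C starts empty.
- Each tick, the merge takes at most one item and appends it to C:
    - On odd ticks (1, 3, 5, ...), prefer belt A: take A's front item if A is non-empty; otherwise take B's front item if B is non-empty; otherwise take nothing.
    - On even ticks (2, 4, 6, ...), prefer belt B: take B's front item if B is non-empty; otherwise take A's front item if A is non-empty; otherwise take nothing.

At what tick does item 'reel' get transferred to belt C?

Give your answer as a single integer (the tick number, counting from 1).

Answer: 3

Derivation:
Tick 1: prefer A, take crate from A; A=[reel,spool,mast] B=[mesh,shaft,clip,lathe] C=[crate]
Tick 2: prefer B, take mesh from B; A=[reel,spool,mast] B=[shaft,clip,lathe] C=[crate,mesh]
Tick 3: prefer A, take reel from A; A=[spool,mast] B=[shaft,clip,lathe] C=[crate,mesh,reel]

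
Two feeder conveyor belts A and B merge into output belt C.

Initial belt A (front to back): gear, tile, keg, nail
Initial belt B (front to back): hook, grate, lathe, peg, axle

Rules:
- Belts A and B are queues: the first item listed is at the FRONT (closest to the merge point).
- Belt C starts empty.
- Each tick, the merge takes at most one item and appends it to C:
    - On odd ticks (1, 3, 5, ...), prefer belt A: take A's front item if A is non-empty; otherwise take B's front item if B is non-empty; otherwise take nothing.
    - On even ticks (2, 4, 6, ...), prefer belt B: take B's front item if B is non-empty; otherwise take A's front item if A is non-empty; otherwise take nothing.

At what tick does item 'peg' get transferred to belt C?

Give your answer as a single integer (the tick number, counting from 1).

Answer: 8

Derivation:
Tick 1: prefer A, take gear from A; A=[tile,keg,nail] B=[hook,grate,lathe,peg,axle] C=[gear]
Tick 2: prefer B, take hook from B; A=[tile,keg,nail] B=[grate,lathe,peg,axle] C=[gear,hook]
Tick 3: prefer A, take tile from A; A=[keg,nail] B=[grate,lathe,peg,axle] C=[gear,hook,tile]
Tick 4: prefer B, take grate from B; A=[keg,nail] B=[lathe,peg,axle] C=[gear,hook,tile,grate]
Tick 5: prefer A, take keg from A; A=[nail] B=[lathe,peg,axle] C=[gear,hook,tile,grate,keg]
Tick 6: prefer B, take lathe from B; A=[nail] B=[peg,axle] C=[gear,hook,tile,grate,keg,lathe]
Tick 7: prefer A, take nail from A; A=[-] B=[peg,axle] C=[gear,hook,tile,grate,keg,lathe,nail]
Tick 8: prefer B, take peg from B; A=[-] B=[axle] C=[gear,hook,tile,grate,keg,lathe,nail,peg]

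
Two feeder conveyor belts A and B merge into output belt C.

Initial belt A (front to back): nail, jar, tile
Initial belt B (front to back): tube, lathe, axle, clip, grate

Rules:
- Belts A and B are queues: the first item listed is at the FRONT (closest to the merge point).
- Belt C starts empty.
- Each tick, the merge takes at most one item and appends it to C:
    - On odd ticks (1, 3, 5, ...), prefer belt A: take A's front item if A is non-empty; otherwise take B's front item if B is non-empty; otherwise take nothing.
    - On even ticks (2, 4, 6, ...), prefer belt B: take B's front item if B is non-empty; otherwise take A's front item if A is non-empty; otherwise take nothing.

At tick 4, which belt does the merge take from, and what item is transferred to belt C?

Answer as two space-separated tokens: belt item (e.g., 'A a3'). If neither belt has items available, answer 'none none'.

Answer: B lathe

Derivation:
Tick 1: prefer A, take nail from A; A=[jar,tile] B=[tube,lathe,axle,clip,grate] C=[nail]
Tick 2: prefer B, take tube from B; A=[jar,tile] B=[lathe,axle,clip,grate] C=[nail,tube]
Tick 3: prefer A, take jar from A; A=[tile] B=[lathe,axle,clip,grate] C=[nail,tube,jar]
Tick 4: prefer B, take lathe from B; A=[tile] B=[axle,clip,grate] C=[nail,tube,jar,lathe]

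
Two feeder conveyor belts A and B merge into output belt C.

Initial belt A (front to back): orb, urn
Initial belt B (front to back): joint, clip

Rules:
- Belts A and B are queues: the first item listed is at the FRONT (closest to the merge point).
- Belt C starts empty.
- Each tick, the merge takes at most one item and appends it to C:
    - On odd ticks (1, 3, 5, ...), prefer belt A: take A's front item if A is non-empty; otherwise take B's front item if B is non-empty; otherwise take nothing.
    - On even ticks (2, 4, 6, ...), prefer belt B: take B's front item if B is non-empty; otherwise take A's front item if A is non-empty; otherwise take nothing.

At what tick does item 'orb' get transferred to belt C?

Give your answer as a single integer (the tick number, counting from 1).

Answer: 1

Derivation:
Tick 1: prefer A, take orb from A; A=[urn] B=[joint,clip] C=[orb]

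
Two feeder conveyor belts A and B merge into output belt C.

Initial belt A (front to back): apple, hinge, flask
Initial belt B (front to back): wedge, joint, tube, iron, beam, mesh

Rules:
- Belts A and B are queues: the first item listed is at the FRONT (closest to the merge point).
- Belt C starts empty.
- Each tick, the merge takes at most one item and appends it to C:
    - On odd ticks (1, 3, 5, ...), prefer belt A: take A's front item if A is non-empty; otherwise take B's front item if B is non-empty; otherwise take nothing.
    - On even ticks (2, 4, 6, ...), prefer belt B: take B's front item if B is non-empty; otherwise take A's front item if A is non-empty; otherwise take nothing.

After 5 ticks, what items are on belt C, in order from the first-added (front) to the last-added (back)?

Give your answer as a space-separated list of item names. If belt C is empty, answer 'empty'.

Tick 1: prefer A, take apple from A; A=[hinge,flask] B=[wedge,joint,tube,iron,beam,mesh] C=[apple]
Tick 2: prefer B, take wedge from B; A=[hinge,flask] B=[joint,tube,iron,beam,mesh] C=[apple,wedge]
Tick 3: prefer A, take hinge from A; A=[flask] B=[joint,tube,iron,beam,mesh] C=[apple,wedge,hinge]
Tick 4: prefer B, take joint from B; A=[flask] B=[tube,iron,beam,mesh] C=[apple,wedge,hinge,joint]
Tick 5: prefer A, take flask from A; A=[-] B=[tube,iron,beam,mesh] C=[apple,wedge,hinge,joint,flask]

Answer: apple wedge hinge joint flask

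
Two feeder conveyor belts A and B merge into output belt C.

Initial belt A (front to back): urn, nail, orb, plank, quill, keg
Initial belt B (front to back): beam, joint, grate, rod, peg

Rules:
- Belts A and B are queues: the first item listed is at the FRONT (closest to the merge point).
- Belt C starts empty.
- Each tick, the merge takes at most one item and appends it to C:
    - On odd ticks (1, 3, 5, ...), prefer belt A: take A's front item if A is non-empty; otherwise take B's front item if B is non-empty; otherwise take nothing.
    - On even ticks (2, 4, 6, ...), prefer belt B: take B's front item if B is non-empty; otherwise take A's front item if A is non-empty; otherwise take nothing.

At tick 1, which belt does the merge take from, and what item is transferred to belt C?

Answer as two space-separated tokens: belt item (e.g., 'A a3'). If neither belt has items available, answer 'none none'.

Answer: A urn

Derivation:
Tick 1: prefer A, take urn from A; A=[nail,orb,plank,quill,keg] B=[beam,joint,grate,rod,peg] C=[urn]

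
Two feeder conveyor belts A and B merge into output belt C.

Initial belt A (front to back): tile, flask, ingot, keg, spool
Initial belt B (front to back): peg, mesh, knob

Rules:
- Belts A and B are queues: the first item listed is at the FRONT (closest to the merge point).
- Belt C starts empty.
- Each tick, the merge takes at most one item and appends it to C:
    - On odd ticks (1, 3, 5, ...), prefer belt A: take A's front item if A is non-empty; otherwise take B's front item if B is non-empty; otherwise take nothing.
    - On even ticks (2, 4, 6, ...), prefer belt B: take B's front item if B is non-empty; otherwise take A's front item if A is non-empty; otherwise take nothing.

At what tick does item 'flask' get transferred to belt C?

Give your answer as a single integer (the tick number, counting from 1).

Answer: 3

Derivation:
Tick 1: prefer A, take tile from A; A=[flask,ingot,keg,spool] B=[peg,mesh,knob] C=[tile]
Tick 2: prefer B, take peg from B; A=[flask,ingot,keg,spool] B=[mesh,knob] C=[tile,peg]
Tick 3: prefer A, take flask from A; A=[ingot,keg,spool] B=[mesh,knob] C=[tile,peg,flask]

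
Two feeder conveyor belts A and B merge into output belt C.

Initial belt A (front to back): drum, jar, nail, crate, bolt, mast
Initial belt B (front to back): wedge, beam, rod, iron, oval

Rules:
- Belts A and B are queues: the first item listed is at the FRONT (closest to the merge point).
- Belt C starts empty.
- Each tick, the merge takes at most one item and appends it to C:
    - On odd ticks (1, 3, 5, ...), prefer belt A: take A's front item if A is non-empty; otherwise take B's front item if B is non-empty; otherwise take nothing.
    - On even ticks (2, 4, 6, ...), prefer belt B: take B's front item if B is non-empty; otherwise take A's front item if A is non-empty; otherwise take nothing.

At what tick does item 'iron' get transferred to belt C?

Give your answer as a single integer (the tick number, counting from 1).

Answer: 8

Derivation:
Tick 1: prefer A, take drum from A; A=[jar,nail,crate,bolt,mast] B=[wedge,beam,rod,iron,oval] C=[drum]
Tick 2: prefer B, take wedge from B; A=[jar,nail,crate,bolt,mast] B=[beam,rod,iron,oval] C=[drum,wedge]
Tick 3: prefer A, take jar from A; A=[nail,crate,bolt,mast] B=[beam,rod,iron,oval] C=[drum,wedge,jar]
Tick 4: prefer B, take beam from B; A=[nail,crate,bolt,mast] B=[rod,iron,oval] C=[drum,wedge,jar,beam]
Tick 5: prefer A, take nail from A; A=[crate,bolt,mast] B=[rod,iron,oval] C=[drum,wedge,jar,beam,nail]
Tick 6: prefer B, take rod from B; A=[crate,bolt,mast] B=[iron,oval] C=[drum,wedge,jar,beam,nail,rod]
Tick 7: prefer A, take crate from A; A=[bolt,mast] B=[iron,oval] C=[drum,wedge,jar,beam,nail,rod,crate]
Tick 8: prefer B, take iron from B; A=[bolt,mast] B=[oval] C=[drum,wedge,jar,beam,nail,rod,crate,iron]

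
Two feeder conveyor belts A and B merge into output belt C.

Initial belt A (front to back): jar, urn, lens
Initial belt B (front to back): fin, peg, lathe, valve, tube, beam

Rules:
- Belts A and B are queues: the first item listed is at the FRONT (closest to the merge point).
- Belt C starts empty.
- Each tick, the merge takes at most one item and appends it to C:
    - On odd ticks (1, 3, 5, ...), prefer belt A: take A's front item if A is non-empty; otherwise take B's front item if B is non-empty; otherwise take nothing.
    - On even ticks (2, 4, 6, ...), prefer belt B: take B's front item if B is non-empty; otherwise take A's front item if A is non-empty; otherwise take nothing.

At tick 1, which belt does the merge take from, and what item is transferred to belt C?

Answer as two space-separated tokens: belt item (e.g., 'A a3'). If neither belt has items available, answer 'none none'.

Tick 1: prefer A, take jar from A; A=[urn,lens] B=[fin,peg,lathe,valve,tube,beam] C=[jar]

Answer: A jar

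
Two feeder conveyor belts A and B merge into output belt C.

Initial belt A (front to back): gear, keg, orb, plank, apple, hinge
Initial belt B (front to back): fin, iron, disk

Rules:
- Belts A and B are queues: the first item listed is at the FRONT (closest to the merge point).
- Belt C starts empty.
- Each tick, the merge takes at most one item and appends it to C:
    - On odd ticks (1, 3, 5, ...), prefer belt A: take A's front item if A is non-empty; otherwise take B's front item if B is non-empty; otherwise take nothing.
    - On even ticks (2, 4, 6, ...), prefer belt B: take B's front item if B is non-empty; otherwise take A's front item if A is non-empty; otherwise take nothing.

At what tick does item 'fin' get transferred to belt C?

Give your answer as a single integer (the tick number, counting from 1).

Answer: 2

Derivation:
Tick 1: prefer A, take gear from A; A=[keg,orb,plank,apple,hinge] B=[fin,iron,disk] C=[gear]
Tick 2: prefer B, take fin from B; A=[keg,orb,plank,apple,hinge] B=[iron,disk] C=[gear,fin]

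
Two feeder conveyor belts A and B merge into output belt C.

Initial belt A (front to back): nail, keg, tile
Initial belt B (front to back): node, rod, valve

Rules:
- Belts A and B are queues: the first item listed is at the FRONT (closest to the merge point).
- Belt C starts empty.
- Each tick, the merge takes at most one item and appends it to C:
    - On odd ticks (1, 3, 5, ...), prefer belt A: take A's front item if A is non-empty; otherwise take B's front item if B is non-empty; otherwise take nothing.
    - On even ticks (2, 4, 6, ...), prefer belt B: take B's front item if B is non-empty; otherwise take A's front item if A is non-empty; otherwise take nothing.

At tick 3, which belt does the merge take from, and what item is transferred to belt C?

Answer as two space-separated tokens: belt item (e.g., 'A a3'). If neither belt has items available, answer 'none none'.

Answer: A keg

Derivation:
Tick 1: prefer A, take nail from A; A=[keg,tile] B=[node,rod,valve] C=[nail]
Tick 2: prefer B, take node from B; A=[keg,tile] B=[rod,valve] C=[nail,node]
Tick 3: prefer A, take keg from A; A=[tile] B=[rod,valve] C=[nail,node,keg]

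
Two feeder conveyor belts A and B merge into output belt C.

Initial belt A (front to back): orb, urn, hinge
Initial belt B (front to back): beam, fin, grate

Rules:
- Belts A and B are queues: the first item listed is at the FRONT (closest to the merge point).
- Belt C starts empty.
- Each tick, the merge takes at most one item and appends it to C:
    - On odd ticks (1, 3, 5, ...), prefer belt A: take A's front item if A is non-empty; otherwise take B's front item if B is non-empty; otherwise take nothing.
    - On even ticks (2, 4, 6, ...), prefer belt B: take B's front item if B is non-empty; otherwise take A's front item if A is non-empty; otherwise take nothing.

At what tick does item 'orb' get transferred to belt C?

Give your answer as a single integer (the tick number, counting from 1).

Answer: 1

Derivation:
Tick 1: prefer A, take orb from A; A=[urn,hinge] B=[beam,fin,grate] C=[orb]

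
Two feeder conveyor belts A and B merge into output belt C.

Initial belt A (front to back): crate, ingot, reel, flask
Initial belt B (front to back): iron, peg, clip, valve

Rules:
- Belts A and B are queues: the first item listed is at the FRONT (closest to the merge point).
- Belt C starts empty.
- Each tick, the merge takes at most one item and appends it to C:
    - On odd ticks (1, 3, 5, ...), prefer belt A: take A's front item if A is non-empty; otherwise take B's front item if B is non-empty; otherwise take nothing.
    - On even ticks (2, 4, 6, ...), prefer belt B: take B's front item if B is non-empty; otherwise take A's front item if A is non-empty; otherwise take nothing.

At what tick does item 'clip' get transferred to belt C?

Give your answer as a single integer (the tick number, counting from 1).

Answer: 6

Derivation:
Tick 1: prefer A, take crate from A; A=[ingot,reel,flask] B=[iron,peg,clip,valve] C=[crate]
Tick 2: prefer B, take iron from B; A=[ingot,reel,flask] B=[peg,clip,valve] C=[crate,iron]
Tick 3: prefer A, take ingot from A; A=[reel,flask] B=[peg,clip,valve] C=[crate,iron,ingot]
Tick 4: prefer B, take peg from B; A=[reel,flask] B=[clip,valve] C=[crate,iron,ingot,peg]
Tick 5: prefer A, take reel from A; A=[flask] B=[clip,valve] C=[crate,iron,ingot,peg,reel]
Tick 6: prefer B, take clip from B; A=[flask] B=[valve] C=[crate,iron,ingot,peg,reel,clip]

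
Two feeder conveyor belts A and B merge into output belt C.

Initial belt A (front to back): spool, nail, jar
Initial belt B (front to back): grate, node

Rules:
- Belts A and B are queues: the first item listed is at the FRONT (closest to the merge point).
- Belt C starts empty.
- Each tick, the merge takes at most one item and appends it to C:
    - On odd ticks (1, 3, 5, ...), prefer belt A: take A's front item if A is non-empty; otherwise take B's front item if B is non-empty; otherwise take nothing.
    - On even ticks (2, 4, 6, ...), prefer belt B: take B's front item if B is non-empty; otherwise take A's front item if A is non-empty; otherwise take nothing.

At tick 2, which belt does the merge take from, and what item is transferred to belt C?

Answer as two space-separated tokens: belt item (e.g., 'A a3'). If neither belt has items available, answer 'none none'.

Tick 1: prefer A, take spool from A; A=[nail,jar] B=[grate,node] C=[spool]
Tick 2: prefer B, take grate from B; A=[nail,jar] B=[node] C=[spool,grate]

Answer: B grate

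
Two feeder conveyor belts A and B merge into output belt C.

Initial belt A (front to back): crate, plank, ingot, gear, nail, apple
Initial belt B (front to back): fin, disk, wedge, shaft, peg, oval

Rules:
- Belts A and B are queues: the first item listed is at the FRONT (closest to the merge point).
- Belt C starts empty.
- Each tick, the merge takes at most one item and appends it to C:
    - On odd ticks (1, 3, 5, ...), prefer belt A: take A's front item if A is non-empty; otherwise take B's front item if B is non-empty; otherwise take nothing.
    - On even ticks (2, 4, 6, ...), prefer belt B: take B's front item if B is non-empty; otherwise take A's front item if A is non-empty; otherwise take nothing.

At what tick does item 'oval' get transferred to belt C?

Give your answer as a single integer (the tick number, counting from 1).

Tick 1: prefer A, take crate from A; A=[plank,ingot,gear,nail,apple] B=[fin,disk,wedge,shaft,peg,oval] C=[crate]
Tick 2: prefer B, take fin from B; A=[plank,ingot,gear,nail,apple] B=[disk,wedge,shaft,peg,oval] C=[crate,fin]
Tick 3: prefer A, take plank from A; A=[ingot,gear,nail,apple] B=[disk,wedge,shaft,peg,oval] C=[crate,fin,plank]
Tick 4: prefer B, take disk from B; A=[ingot,gear,nail,apple] B=[wedge,shaft,peg,oval] C=[crate,fin,plank,disk]
Tick 5: prefer A, take ingot from A; A=[gear,nail,apple] B=[wedge,shaft,peg,oval] C=[crate,fin,plank,disk,ingot]
Tick 6: prefer B, take wedge from B; A=[gear,nail,apple] B=[shaft,peg,oval] C=[crate,fin,plank,disk,ingot,wedge]
Tick 7: prefer A, take gear from A; A=[nail,apple] B=[shaft,peg,oval] C=[crate,fin,plank,disk,ingot,wedge,gear]
Tick 8: prefer B, take shaft from B; A=[nail,apple] B=[peg,oval] C=[crate,fin,plank,disk,ingot,wedge,gear,shaft]
Tick 9: prefer A, take nail from A; A=[apple] B=[peg,oval] C=[crate,fin,plank,disk,ingot,wedge,gear,shaft,nail]
Tick 10: prefer B, take peg from B; A=[apple] B=[oval] C=[crate,fin,plank,disk,ingot,wedge,gear,shaft,nail,peg]
Tick 11: prefer A, take apple from A; A=[-] B=[oval] C=[crate,fin,plank,disk,ingot,wedge,gear,shaft,nail,peg,apple]
Tick 12: prefer B, take oval from B; A=[-] B=[-] C=[crate,fin,plank,disk,ingot,wedge,gear,shaft,nail,peg,apple,oval]

Answer: 12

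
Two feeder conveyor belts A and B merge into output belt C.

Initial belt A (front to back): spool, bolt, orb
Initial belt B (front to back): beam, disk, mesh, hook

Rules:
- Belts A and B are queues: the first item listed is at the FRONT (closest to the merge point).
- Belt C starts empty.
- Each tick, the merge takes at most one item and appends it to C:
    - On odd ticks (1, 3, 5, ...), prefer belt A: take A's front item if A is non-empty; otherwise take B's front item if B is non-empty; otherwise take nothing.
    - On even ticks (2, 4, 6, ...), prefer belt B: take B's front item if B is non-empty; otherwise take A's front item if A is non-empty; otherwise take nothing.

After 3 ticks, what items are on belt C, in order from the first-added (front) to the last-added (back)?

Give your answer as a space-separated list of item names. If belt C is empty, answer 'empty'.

Answer: spool beam bolt

Derivation:
Tick 1: prefer A, take spool from A; A=[bolt,orb] B=[beam,disk,mesh,hook] C=[spool]
Tick 2: prefer B, take beam from B; A=[bolt,orb] B=[disk,mesh,hook] C=[spool,beam]
Tick 3: prefer A, take bolt from A; A=[orb] B=[disk,mesh,hook] C=[spool,beam,bolt]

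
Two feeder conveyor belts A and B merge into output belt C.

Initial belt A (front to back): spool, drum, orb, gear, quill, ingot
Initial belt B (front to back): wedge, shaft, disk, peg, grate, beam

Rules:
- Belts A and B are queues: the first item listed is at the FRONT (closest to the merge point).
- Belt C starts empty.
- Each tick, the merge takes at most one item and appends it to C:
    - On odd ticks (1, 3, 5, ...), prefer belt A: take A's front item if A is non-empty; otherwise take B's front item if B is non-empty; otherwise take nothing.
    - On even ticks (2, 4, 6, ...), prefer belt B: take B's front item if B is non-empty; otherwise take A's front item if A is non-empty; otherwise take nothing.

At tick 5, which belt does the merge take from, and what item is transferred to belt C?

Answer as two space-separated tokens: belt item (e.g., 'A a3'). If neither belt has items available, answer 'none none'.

Answer: A orb

Derivation:
Tick 1: prefer A, take spool from A; A=[drum,orb,gear,quill,ingot] B=[wedge,shaft,disk,peg,grate,beam] C=[spool]
Tick 2: prefer B, take wedge from B; A=[drum,orb,gear,quill,ingot] B=[shaft,disk,peg,grate,beam] C=[spool,wedge]
Tick 3: prefer A, take drum from A; A=[orb,gear,quill,ingot] B=[shaft,disk,peg,grate,beam] C=[spool,wedge,drum]
Tick 4: prefer B, take shaft from B; A=[orb,gear,quill,ingot] B=[disk,peg,grate,beam] C=[spool,wedge,drum,shaft]
Tick 5: prefer A, take orb from A; A=[gear,quill,ingot] B=[disk,peg,grate,beam] C=[spool,wedge,drum,shaft,orb]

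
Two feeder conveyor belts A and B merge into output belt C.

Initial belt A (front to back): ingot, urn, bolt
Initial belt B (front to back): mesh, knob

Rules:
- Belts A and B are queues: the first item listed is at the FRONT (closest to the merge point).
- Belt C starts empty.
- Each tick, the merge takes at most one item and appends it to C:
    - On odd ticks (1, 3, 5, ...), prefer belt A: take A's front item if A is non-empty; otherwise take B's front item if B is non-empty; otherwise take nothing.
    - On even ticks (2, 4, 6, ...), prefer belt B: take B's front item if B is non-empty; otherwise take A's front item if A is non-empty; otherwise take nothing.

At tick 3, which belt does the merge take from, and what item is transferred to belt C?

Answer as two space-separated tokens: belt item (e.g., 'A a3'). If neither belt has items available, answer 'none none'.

Tick 1: prefer A, take ingot from A; A=[urn,bolt] B=[mesh,knob] C=[ingot]
Tick 2: prefer B, take mesh from B; A=[urn,bolt] B=[knob] C=[ingot,mesh]
Tick 3: prefer A, take urn from A; A=[bolt] B=[knob] C=[ingot,mesh,urn]

Answer: A urn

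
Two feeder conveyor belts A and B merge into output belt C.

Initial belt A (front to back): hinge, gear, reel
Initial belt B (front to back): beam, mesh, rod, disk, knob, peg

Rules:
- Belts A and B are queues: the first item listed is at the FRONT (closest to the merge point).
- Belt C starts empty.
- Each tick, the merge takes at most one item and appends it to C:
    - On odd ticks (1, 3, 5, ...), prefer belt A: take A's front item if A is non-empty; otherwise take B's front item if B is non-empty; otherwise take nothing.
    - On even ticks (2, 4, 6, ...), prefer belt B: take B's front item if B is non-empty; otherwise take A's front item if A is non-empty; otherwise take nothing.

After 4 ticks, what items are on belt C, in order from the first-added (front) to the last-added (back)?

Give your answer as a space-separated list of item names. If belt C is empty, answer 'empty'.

Tick 1: prefer A, take hinge from A; A=[gear,reel] B=[beam,mesh,rod,disk,knob,peg] C=[hinge]
Tick 2: prefer B, take beam from B; A=[gear,reel] B=[mesh,rod,disk,knob,peg] C=[hinge,beam]
Tick 3: prefer A, take gear from A; A=[reel] B=[mesh,rod,disk,knob,peg] C=[hinge,beam,gear]
Tick 4: prefer B, take mesh from B; A=[reel] B=[rod,disk,knob,peg] C=[hinge,beam,gear,mesh]

Answer: hinge beam gear mesh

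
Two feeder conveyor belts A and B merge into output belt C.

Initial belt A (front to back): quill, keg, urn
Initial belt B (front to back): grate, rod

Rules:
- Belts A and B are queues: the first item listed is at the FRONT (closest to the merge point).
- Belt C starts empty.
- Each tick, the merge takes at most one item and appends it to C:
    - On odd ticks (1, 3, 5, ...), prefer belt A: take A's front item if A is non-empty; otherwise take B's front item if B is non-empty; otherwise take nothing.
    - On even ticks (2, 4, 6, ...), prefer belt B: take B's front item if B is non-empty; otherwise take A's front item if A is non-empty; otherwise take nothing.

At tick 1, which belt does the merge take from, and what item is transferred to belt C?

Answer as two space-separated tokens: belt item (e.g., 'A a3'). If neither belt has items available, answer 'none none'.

Tick 1: prefer A, take quill from A; A=[keg,urn] B=[grate,rod] C=[quill]

Answer: A quill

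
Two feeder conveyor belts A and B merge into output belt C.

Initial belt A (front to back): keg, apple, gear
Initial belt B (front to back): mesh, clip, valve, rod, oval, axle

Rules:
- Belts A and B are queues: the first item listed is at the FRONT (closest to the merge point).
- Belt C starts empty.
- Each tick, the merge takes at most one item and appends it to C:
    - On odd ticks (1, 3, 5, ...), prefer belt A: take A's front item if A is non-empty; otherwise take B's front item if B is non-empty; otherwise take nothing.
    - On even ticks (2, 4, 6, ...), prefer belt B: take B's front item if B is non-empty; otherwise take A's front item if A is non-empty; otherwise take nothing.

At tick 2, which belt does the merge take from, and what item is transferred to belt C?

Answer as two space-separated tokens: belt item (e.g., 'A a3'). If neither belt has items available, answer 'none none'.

Tick 1: prefer A, take keg from A; A=[apple,gear] B=[mesh,clip,valve,rod,oval,axle] C=[keg]
Tick 2: prefer B, take mesh from B; A=[apple,gear] B=[clip,valve,rod,oval,axle] C=[keg,mesh]

Answer: B mesh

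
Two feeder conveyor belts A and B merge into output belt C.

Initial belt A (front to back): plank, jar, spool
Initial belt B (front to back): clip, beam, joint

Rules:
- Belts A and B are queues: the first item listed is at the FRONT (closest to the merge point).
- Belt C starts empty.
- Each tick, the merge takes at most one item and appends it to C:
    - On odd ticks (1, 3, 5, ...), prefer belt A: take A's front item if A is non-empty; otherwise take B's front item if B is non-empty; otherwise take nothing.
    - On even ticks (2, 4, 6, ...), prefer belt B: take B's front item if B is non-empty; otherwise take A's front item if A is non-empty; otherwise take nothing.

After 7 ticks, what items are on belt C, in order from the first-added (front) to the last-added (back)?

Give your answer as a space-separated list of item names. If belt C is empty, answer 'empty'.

Answer: plank clip jar beam spool joint

Derivation:
Tick 1: prefer A, take plank from A; A=[jar,spool] B=[clip,beam,joint] C=[plank]
Tick 2: prefer B, take clip from B; A=[jar,spool] B=[beam,joint] C=[plank,clip]
Tick 3: prefer A, take jar from A; A=[spool] B=[beam,joint] C=[plank,clip,jar]
Tick 4: prefer B, take beam from B; A=[spool] B=[joint] C=[plank,clip,jar,beam]
Tick 5: prefer A, take spool from A; A=[-] B=[joint] C=[plank,clip,jar,beam,spool]
Tick 6: prefer B, take joint from B; A=[-] B=[-] C=[plank,clip,jar,beam,spool,joint]
Tick 7: prefer A, both empty, nothing taken; A=[-] B=[-] C=[plank,clip,jar,beam,spool,joint]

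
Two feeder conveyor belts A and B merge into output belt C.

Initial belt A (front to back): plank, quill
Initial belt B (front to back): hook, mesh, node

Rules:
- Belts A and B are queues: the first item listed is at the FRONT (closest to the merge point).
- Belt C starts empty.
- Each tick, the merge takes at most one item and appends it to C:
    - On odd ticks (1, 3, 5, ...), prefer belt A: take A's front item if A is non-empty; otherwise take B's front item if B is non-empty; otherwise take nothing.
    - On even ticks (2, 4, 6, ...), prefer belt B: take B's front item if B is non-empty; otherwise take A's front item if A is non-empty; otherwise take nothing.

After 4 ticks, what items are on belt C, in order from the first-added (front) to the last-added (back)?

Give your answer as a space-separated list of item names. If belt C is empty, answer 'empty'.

Tick 1: prefer A, take plank from A; A=[quill] B=[hook,mesh,node] C=[plank]
Tick 2: prefer B, take hook from B; A=[quill] B=[mesh,node] C=[plank,hook]
Tick 3: prefer A, take quill from A; A=[-] B=[mesh,node] C=[plank,hook,quill]
Tick 4: prefer B, take mesh from B; A=[-] B=[node] C=[plank,hook,quill,mesh]

Answer: plank hook quill mesh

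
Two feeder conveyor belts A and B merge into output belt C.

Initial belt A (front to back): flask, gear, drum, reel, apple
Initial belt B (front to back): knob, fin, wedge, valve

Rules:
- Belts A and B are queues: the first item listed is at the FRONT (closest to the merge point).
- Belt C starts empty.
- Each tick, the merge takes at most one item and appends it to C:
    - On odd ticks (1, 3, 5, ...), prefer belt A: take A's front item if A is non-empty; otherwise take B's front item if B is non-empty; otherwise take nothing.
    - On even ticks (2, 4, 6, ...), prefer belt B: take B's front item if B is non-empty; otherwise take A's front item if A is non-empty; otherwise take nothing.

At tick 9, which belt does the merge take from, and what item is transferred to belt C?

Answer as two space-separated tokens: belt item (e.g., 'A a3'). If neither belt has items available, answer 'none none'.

Tick 1: prefer A, take flask from A; A=[gear,drum,reel,apple] B=[knob,fin,wedge,valve] C=[flask]
Tick 2: prefer B, take knob from B; A=[gear,drum,reel,apple] B=[fin,wedge,valve] C=[flask,knob]
Tick 3: prefer A, take gear from A; A=[drum,reel,apple] B=[fin,wedge,valve] C=[flask,knob,gear]
Tick 4: prefer B, take fin from B; A=[drum,reel,apple] B=[wedge,valve] C=[flask,knob,gear,fin]
Tick 5: prefer A, take drum from A; A=[reel,apple] B=[wedge,valve] C=[flask,knob,gear,fin,drum]
Tick 6: prefer B, take wedge from B; A=[reel,apple] B=[valve] C=[flask,knob,gear,fin,drum,wedge]
Tick 7: prefer A, take reel from A; A=[apple] B=[valve] C=[flask,knob,gear,fin,drum,wedge,reel]
Tick 8: prefer B, take valve from B; A=[apple] B=[-] C=[flask,knob,gear,fin,drum,wedge,reel,valve]
Tick 9: prefer A, take apple from A; A=[-] B=[-] C=[flask,knob,gear,fin,drum,wedge,reel,valve,apple]

Answer: A apple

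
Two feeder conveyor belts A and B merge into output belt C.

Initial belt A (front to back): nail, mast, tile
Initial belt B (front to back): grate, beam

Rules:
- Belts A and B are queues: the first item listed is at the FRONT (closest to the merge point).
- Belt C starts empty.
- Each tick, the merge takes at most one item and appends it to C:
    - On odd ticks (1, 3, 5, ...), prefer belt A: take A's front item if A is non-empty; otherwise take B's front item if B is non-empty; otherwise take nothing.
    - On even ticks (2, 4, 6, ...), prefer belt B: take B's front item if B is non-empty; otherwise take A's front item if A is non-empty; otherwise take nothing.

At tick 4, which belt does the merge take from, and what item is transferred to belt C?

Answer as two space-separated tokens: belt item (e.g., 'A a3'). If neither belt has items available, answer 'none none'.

Tick 1: prefer A, take nail from A; A=[mast,tile] B=[grate,beam] C=[nail]
Tick 2: prefer B, take grate from B; A=[mast,tile] B=[beam] C=[nail,grate]
Tick 3: prefer A, take mast from A; A=[tile] B=[beam] C=[nail,grate,mast]
Tick 4: prefer B, take beam from B; A=[tile] B=[-] C=[nail,grate,mast,beam]

Answer: B beam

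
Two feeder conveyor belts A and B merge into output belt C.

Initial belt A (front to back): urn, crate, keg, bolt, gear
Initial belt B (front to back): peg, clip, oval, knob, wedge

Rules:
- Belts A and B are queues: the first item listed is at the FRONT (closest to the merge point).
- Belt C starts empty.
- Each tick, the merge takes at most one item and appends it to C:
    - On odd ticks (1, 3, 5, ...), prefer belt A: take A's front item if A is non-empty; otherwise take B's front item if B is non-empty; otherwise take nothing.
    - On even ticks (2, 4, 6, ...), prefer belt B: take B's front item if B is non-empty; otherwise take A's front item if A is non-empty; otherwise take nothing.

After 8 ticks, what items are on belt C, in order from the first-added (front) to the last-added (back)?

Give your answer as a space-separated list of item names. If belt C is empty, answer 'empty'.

Tick 1: prefer A, take urn from A; A=[crate,keg,bolt,gear] B=[peg,clip,oval,knob,wedge] C=[urn]
Tick 2: prefer B, take peg from B; A=[crate,keg,bolt,gear] B=[clip,oval,knob,wedge] C=[urn,peg]
Tick 3: prefer A, take crate from A; A=[keg,bolt,gear] B=[clip,oval,knob,wedge] C=[urn,peg,crate]
Tick 4: prefer B, take clip from B; A=[keg,bolt,gear] B=[oval,knob,wedge] C=[urn,peg,crate,clip]
Tick 5: prefer A, take keg from A; A=[bolt,gear] B=[oval,knob,wedge] C=[urn,peg,crate,clip,keg]
Tick 6: prefer B, take oval from B; A=[bolt,gear] B=[knob,wedge] C=[urn,peg,crate,clip,keg,oval]
Tick 7: prefer A, take bolt from A; A=[gear] B=[knob,wedge] C=[urn,peg,crate,clip,keg,oval,bolt]
Tick 8: prefer B, take knob from B; A=[gear] B=[wedge] C=[urn,peg,crate,clip,keg,oval,bolt,knob]

Answer: urn peg crate clip keg oval bolt knob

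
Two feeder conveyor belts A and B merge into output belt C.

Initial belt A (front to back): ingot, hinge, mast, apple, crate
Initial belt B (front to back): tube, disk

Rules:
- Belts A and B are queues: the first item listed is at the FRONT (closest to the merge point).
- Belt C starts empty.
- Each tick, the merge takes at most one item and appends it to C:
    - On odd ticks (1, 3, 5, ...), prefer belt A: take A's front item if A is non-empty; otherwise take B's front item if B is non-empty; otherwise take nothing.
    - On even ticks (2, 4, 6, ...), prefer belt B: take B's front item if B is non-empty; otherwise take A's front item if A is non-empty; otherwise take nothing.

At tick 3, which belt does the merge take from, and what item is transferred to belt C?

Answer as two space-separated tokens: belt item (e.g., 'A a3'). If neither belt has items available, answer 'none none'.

Answer: A hinge

Derivation:
Tick 1: prefer A, take ingot from A; A=[hinge,mast,apple,crate] B=[tube,disk] C=[ingot]
Tick 2: prefer B, take tube from B; A=[hinge,mast,apple,crate] B=[disk] C=[ingot,tube]
Tick 3: prefer A, take hinge from A; A=[mast,apple,crate] B=[disk] C=[ingot,tube,hinge]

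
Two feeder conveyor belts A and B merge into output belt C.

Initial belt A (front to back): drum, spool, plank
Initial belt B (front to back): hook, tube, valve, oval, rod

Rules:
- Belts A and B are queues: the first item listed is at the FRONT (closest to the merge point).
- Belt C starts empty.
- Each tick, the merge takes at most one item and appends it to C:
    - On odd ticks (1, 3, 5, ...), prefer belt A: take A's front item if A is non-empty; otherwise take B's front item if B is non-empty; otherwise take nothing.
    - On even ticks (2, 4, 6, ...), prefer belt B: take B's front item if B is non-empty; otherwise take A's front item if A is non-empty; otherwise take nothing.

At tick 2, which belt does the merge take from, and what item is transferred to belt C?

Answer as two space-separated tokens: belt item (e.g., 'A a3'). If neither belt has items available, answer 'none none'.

Answer: B hook

Derivation:
Tick 1: prefer A, take drum from A; A=[spool,plank] B=[hook,tube,valve,oval,rod] C=[drum]
Tick 2: prefer B, take hook from B; A=[spool,plank] B=[tube,valve,oval,rod] C=[drum,hook]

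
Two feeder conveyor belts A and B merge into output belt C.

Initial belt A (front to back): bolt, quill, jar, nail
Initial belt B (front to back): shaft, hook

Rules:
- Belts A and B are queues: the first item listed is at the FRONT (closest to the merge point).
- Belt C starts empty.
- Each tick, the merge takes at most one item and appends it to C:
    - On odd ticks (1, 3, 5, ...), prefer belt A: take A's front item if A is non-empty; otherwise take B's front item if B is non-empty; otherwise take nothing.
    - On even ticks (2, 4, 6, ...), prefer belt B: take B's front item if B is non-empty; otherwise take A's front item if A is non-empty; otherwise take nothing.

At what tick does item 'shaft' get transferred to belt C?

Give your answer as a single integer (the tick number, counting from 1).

Answer: 2

Derivation:
Tick 1: prefer A, take bolt from A; A=[quill,jar,nail] B=[shaft,hook] C=[bolt]
Tick 2: prefer B, take shaft from B; A=[quill,jar,nail] B=[hook] C=[bolt,shaft]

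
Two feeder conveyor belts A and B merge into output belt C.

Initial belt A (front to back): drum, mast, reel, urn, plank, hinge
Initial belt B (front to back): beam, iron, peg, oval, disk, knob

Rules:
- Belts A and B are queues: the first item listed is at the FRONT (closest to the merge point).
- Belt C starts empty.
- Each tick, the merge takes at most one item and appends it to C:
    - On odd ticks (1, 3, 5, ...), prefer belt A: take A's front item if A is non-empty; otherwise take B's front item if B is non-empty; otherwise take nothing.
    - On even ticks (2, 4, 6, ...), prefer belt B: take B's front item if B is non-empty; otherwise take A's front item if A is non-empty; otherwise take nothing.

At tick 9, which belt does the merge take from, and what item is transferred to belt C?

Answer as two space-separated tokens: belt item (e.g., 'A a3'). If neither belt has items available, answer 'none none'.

Answer: A plank

Derivation:
Tick 1: prefer A, take drum from A; A=[mast,reel,urn,plank,hinge] B=[beam,iron,peg,oval,disk,knob] C=[drum]
Tick 2: prefer B, take beam from B; A=[mast,reel,urn,plank,hinge] B=[iron,peg,oval,disk,knob] C=[drum,beam]
Tick 3: prefer A, take mast from A; A=[reel,urn,plank,hinge] B=[iron,peg,oval,disk,knob] C=[drum,beam,mast]
Tick 4: prefer B, take iron from B; A=[reel,urn,plank,hinge] B=[peg,oval,disk,knob] C=[drum,beam,mast,iron]
Tick 5: prefer A, take reel from A; A=[urn,plank,hinge] B=[peg,oval,disk,knob] C=[drum,beam,mast,iron,reel]
Tick 6: prefer B, take peg from B; A=[urn,plank,hinge] B=[oval,disk,knob] C=[drum,beam,mast,iron,reel,peg]
Tick 7: prefer A, take urn from A; A=[plank,hinge] B=[oval,disk,knob] C=[drum,beam,mast,iron,reel,peg,urn]
Tick 8: prefer B, take oval from B; A=[plank,hinge] B=[disk,knob] C=[drum,beam,mast,iron,reel,peg,urn,oval]
Tick 9: prefer A, take plank from A; A=[hinge] B=[disk,knob] C=[drum,beam,mast,iron,reel,peg,urn,oval,plank]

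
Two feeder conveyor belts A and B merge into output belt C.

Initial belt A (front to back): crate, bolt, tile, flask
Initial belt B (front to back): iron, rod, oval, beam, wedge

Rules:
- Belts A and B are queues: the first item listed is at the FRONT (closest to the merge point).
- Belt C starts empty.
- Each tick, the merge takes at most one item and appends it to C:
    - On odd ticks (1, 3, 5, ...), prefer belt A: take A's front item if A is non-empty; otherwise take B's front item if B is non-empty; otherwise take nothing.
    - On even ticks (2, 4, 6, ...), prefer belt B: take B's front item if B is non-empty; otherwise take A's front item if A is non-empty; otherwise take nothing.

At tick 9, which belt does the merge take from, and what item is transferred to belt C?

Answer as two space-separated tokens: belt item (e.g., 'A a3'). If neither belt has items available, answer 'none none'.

Answer: B wedge

Derivation:
Tick 1: prefer A, take crate from A; A=[bolt,tile,flask] B=[iron,rod,oval,beam,wedge] C=[crate]
Tick 2: prefer B, take iron from B; A=[bolt,tile,flask] B=[rod,oval,beam,wedge] C=[crate,iron]
Tick 3: prefer A, take bolt from A; A=[tile,flask] B=[rod,oval,beam,wedge] C=[crate,iron,bolt]
Tick 4: prefer B, take rod from B; A=[tile,flask] B=[oval,beam,wedge] C=[crate,iron,bolt,rod]
Tick 5: prefer A, take tile from A; A=[flask] B=[oval,beam,wedge] C=[crate,iron,bolt,rod,tile]
Tick 6: prefer B, take oval from B; A=[flask] B=[beam,wedge] C=[crate,iron,bolt,rod,tile,oval]
Tick 7: prefer A, take flask from A; A=[-] B=[beam,wedge] C=[crate,iron,bolt,rod,tile,oval,flask]
Tick 8: prefer B, take beam from B; A=[-] B=[wedge] C=[crate,iron,bolt,rod,tile,oval,flask,beam]
Tick 9: prefer A, take wedge from B; A=[-] B=[-] C=[crate,iron,bolt,rod,tile,oval,flask,beam,wedge]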